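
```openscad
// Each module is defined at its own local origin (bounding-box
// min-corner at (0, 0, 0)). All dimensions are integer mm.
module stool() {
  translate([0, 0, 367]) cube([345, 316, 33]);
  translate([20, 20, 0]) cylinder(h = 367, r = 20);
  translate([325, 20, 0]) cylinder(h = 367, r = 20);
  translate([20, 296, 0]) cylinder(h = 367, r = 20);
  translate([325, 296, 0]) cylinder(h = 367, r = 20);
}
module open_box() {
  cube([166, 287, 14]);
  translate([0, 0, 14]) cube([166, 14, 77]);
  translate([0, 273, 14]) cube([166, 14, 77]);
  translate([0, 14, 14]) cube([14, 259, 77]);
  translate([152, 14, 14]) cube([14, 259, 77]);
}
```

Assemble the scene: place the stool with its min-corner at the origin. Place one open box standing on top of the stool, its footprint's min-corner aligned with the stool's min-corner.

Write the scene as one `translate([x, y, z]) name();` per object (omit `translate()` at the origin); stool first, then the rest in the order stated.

stool();
translate([0, 0, 400]) open_box();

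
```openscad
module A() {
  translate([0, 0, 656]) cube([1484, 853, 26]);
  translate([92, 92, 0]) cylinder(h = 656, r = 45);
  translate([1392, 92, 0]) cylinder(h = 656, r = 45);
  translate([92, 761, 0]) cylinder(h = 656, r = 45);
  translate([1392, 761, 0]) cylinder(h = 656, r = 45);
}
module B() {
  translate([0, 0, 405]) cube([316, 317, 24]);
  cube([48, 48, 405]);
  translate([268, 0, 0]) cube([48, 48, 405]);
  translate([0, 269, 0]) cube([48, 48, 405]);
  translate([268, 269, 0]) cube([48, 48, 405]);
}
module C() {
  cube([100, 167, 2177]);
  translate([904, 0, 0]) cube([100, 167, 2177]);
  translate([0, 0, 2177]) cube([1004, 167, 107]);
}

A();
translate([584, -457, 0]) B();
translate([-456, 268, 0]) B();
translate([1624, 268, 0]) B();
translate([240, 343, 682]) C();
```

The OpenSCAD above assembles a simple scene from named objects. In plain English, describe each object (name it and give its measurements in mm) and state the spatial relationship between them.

A is a rectangular dining table. The top is 1484×853×26 mm with its upper surface at z = 682 mm. It stands on four round legs of 90 mm diameter, each leg's bounding box inset 47 mm from the nearest pair of top edges, running from the floor to the underside of the top.

B is a four-legged stool. The seat is 316×317 mm, 24 mm thick, top at z = 429 mm. It stands on four square legs, each 48×48 mm in cross-section, from z = 0 to the seat underside, each flush with a corner of the seat.

C is a rectangular door frame: two vertical jambs of 100×167 mm section, 2177 mm tall, with a clear opening 804 mm wide between their inner faces. A header 107 mm tall and 167 mm deep lies on top of the jambs and spans the full outside width.

Three stools sit around the table at the −y, −x, +x sides. The door frame is on top of the table, centred.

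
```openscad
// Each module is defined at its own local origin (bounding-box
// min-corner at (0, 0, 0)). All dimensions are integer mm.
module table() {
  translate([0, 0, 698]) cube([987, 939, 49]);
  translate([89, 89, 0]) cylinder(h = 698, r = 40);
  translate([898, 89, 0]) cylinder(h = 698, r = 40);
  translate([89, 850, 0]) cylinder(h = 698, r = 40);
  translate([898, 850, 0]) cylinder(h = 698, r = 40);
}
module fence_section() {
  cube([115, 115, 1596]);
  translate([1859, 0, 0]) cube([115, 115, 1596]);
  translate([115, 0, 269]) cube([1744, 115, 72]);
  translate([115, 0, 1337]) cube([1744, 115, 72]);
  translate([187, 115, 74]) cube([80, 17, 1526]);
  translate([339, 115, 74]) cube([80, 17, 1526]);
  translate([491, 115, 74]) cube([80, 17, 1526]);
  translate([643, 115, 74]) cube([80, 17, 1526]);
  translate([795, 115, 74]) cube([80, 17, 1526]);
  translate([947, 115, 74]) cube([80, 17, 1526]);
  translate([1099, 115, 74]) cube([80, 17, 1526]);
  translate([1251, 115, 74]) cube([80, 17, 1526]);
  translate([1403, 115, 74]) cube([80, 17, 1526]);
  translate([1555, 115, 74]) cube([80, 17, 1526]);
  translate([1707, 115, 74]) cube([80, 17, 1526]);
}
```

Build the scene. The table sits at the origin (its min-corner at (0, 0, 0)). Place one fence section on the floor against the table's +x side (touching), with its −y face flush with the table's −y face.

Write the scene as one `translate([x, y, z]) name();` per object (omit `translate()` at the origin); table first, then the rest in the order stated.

table();
translate([987, 0, 0]) fence_section();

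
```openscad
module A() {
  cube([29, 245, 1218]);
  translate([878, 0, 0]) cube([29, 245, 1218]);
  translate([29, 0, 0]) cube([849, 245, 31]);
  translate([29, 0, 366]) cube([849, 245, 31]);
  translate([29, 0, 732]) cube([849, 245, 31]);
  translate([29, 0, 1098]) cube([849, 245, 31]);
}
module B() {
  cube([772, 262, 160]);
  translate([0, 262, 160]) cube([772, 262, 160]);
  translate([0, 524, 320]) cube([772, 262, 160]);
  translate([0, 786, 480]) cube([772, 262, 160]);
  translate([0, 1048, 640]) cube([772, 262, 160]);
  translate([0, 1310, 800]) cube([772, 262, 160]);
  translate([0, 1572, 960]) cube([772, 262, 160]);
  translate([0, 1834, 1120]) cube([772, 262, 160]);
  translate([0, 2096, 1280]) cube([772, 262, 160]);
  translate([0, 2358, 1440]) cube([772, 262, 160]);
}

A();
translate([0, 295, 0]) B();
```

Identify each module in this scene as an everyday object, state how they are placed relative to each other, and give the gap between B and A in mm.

The staircase's nearest face is 50 mm from the bookshelf's +y face.

A is a bookshelf. B is a staircase. The staircase is on the floor beside the bookshelf on its +y side. The gap between the staircase and the bookshelf is 50 mm.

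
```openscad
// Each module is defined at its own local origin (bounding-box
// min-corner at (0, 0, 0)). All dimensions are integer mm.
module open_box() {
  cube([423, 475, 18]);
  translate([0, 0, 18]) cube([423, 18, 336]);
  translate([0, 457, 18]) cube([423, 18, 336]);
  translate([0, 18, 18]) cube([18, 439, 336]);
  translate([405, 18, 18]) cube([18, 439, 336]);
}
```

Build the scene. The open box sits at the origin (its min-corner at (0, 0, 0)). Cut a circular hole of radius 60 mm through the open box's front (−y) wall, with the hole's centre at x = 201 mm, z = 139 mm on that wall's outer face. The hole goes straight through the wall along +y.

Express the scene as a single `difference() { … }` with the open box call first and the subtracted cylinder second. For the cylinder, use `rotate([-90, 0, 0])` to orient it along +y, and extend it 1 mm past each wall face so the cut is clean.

difference() {
  open_box();
  translate([201, -1, 139]) rotate([-90, 0, 0]) cylinder(h = 20, r = 60);
}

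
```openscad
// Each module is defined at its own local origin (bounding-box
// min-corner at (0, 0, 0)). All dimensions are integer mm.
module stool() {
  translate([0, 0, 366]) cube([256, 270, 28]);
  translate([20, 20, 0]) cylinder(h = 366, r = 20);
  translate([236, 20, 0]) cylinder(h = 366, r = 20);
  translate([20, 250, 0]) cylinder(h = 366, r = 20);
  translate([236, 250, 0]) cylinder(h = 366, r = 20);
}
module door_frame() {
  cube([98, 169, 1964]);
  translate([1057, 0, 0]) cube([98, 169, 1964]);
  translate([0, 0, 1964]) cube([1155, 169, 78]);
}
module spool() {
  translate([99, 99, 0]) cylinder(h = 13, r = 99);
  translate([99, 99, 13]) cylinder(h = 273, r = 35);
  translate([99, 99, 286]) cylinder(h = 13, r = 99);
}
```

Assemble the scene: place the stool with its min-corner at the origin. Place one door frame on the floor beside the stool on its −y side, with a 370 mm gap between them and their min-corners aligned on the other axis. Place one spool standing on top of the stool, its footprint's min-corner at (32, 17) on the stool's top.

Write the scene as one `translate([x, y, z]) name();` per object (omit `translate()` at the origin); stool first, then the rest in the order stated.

stool();
translate([0, -539, 0]) door_frame();
translate([32, 17, 394]) spool();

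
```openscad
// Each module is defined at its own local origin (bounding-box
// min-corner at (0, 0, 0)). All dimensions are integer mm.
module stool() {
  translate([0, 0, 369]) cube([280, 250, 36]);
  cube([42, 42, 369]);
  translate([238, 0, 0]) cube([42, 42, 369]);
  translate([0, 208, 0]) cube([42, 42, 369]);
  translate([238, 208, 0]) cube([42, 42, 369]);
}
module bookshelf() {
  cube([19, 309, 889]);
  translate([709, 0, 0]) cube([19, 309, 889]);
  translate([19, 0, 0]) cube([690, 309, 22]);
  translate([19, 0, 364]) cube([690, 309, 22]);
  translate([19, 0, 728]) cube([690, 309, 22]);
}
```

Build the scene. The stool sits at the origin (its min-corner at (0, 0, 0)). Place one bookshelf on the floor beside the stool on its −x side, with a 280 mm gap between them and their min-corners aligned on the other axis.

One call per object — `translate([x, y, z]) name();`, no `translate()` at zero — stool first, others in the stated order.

stool();
translate([-1008, 0, 0]) bookshelf();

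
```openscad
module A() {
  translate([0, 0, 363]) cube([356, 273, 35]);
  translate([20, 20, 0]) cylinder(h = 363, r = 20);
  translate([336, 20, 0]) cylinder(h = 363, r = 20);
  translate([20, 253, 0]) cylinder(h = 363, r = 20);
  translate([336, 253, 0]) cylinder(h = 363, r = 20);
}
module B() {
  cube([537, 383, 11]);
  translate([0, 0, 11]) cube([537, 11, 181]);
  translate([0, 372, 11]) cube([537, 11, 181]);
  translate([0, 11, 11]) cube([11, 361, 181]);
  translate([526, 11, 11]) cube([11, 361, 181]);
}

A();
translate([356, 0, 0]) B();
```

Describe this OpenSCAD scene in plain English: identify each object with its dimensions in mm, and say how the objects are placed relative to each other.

A is a four-legged stool. The seat is a 356×273×35 mm slab whose top surface is at z = 398 mm; four round legs, each 40 mm in diameter, run from the floor (z = 0) to the underside of the seat, each leg's axis is inset half a diameter from the nearest pair of seat edges (so the leg's bounding box is flush with the corner).

B is an open-topped rectangular box: outside dimensions 537×383×192 mm, with a uniform wall and base thickness of 11 mm. The base is a full 537×383 slab on the floor; four walls sit on top of the base. The front and back walls (the −y and +y sides) span the full width; the two side walls fit between them.

The open box is against the stool's +x side, with their −y faces flush.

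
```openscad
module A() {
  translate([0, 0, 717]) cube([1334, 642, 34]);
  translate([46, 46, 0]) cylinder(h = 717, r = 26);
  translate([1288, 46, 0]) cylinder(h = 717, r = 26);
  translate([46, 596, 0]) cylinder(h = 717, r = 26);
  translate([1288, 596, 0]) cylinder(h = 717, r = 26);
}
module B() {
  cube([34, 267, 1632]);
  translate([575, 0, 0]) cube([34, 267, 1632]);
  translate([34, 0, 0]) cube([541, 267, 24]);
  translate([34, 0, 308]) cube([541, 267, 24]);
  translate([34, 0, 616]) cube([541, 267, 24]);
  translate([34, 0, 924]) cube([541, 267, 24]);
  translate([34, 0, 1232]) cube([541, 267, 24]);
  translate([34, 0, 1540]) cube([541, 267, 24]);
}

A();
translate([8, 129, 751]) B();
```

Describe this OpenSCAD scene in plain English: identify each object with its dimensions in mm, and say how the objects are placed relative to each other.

A is a table with a 1334×642 mm rectangular top, 34 mm thick, top surface at z = 751 mm, supported by four round legs of 52 mm diameter, each leg's bounding box inset 20 mm from the nearest pair of top edges, running from the floor.

B is an open bookshelf. Two side panels, each 34 mm thick, 267 mm deep and 1632 mm tall, stand 609 mm apart (outside-to-outside). Between them sit 6 shelves, each 24 mm thick and 267 mm deep, spanning the full gap between the sides. The bottom shelf rests on the floor (its underside at z = 0) and the clear gap between one shelf's top and the next shelf's underside is 284 mm.

The bookshelf is on top of the table.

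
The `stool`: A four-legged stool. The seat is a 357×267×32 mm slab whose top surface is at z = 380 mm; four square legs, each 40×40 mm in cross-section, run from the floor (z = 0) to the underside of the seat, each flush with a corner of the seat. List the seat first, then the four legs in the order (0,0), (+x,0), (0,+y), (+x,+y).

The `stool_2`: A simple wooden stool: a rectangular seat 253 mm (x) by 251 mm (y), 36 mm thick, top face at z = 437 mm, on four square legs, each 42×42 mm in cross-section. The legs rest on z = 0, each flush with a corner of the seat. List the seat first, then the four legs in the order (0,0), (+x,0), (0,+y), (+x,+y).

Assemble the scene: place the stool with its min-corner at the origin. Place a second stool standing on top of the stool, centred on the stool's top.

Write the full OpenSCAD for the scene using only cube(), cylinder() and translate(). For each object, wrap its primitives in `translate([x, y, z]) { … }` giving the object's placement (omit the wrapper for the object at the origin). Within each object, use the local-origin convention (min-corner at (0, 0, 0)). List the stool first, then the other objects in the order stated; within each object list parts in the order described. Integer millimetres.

translate([0, 0, 348]) cube([357, 267, 32]);
cube([40, 40, 348]);
translate([317, 0, 0]) cube([40, 40, 348]);
translate([0, 227, 0]) cube([40, 40, 348]);
translate([317, 227, 0]) cube([40, 40, 348]);
translate([52, 8, 380]) {
  translate([0, 0, 401]) cube([253, 251, 36]);
  cube([42, 42, 401]);
  translate([211, 0, 0]) cube([42, 42, 401]);
  translate([0, 209, 0]) cube([42, 42, 401]);
  translate([211, 209, 0]) cube([42, 42, 401]);
}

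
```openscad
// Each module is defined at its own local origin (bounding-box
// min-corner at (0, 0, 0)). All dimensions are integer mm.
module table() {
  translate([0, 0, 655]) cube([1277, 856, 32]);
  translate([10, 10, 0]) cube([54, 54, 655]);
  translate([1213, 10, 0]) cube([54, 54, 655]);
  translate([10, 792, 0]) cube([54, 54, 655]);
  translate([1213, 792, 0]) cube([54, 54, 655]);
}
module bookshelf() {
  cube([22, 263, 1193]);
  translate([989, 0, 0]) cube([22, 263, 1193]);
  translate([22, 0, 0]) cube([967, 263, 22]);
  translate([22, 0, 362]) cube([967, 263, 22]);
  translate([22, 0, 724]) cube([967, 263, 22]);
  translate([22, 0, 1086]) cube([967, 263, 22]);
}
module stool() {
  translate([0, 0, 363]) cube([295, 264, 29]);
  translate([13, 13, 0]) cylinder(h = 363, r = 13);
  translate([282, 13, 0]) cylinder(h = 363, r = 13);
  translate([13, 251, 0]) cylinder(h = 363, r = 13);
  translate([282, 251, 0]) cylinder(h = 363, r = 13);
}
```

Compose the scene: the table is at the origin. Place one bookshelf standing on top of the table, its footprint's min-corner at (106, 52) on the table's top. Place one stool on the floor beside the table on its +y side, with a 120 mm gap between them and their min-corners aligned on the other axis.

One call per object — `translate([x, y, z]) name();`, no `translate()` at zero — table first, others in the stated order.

table();
translate([106, 52, 687]) bookshelf();
translate([0, 976, 0]) stool();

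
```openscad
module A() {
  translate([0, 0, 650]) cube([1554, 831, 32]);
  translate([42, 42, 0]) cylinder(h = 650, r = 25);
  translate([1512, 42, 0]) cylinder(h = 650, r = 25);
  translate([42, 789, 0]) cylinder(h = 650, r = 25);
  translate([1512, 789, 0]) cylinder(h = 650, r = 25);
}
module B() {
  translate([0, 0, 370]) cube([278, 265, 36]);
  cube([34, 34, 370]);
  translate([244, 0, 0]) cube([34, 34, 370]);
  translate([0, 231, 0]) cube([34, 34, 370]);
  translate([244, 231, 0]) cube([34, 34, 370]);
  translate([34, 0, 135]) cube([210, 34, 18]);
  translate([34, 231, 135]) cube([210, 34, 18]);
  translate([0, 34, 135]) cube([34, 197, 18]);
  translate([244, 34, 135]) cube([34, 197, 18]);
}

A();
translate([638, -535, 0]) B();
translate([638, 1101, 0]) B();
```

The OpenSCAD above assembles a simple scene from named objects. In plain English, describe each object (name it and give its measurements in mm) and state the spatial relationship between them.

A is a rectangular dining table. The top is 1554×831×32 mm with its upper surface at z = 682 mm. It stands on four round legs of 50 mm diameter, each leg's bounding box inset 17 mm from the nearest pair of top edges, running from the floor to the underside of the top.

B is a simple wooden stool: a rectangular seat 278 mm (x) by 265 mm (y), 36 mm thick, top face at z = 406 mm, on four square legs, each 34×34 mm in cross-section. The legs rest on z = 0, each flush with a corner of the seat. Four stretchers, 34 mm wide and 18 mm tall, connect adjacent legs with their undersides at z = 135 mm, each running between the inner faces of the legs it joins and aligned with the legs' outer faces on the other axis.

Two stools sit around the table at the −y, +y sides.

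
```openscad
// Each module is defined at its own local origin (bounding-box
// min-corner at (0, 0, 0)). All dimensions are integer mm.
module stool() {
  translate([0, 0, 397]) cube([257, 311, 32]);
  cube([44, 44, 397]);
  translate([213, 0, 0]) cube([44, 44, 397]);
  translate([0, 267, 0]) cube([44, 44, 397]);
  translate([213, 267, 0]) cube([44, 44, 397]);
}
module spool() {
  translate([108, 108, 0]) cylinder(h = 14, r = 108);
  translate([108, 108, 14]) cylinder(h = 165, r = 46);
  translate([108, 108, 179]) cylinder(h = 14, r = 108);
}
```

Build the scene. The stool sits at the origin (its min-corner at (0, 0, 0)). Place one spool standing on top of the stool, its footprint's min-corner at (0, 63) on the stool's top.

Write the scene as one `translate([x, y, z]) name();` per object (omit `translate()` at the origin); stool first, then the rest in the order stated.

stool();
translate([0, 63, 429]) spool();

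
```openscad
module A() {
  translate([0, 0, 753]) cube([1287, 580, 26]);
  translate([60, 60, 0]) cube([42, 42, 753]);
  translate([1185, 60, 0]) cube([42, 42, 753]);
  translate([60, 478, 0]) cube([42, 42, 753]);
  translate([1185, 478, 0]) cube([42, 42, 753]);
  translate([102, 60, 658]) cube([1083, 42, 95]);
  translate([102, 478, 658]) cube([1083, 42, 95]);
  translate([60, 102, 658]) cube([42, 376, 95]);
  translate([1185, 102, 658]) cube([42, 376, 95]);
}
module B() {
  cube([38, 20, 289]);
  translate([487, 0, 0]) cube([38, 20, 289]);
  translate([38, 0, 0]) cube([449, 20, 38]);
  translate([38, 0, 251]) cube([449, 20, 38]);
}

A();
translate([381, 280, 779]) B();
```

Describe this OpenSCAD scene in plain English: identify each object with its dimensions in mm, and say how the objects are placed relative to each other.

A is a table with a 1287×580 mm rectangular top, 26 mm thick, top surface at z = 779 mm, supported by four 42×42 mm square legs, each inset 60 mm from the nearest pair of top edges, running from the floor. Four apron rails, 42 mm thick and 95 mm tall, run between adjacent legs with their top edges flush with the underside of the top and their outer faces flush with the legs' outer faces.

B is a picture frame with a 449×213 mm rectangular opening (x by z) and a uniform 38 mm border on every side. Frame depth is 20 mm along y. It is built from two vertical stiles running the full outside height and two horizontal rails spanning the gap between the stiles.

The picture frame is on top of the table, centred.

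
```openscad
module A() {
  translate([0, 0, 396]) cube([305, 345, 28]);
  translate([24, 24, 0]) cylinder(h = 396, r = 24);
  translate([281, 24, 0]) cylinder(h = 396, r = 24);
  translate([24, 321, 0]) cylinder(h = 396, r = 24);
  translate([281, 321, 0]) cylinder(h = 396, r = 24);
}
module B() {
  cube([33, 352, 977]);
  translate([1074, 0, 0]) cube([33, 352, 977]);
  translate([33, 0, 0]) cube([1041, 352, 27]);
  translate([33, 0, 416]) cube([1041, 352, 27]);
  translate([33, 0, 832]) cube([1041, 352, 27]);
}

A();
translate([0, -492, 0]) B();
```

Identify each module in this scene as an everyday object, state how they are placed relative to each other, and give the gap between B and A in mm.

The bookshelf's nearest face is 140 mm from the stool's −y face.

A is a stool. B is a bookshelf. The bookshelf is on the floor beside the stool on its −y side. The gap between the bookshelf and the stool is 140 mm.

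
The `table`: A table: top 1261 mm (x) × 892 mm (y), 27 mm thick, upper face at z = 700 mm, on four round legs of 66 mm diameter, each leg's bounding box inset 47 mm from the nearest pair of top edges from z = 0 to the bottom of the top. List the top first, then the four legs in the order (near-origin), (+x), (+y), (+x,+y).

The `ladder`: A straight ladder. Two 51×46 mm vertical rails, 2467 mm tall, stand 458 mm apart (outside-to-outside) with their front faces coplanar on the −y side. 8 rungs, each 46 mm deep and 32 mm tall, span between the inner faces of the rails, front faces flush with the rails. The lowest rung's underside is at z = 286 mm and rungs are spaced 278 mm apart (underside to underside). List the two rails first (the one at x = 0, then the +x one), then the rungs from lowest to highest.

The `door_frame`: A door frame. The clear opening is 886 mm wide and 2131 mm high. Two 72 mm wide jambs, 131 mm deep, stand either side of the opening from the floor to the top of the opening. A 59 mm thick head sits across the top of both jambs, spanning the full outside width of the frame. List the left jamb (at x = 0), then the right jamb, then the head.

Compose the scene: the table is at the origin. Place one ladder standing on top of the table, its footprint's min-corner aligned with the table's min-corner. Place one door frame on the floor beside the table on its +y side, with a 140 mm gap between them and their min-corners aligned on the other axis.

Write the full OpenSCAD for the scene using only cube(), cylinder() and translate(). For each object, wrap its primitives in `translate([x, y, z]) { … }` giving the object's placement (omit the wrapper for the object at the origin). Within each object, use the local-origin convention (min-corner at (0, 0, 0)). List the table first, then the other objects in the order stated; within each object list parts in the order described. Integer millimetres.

translate([0, 0, 673]) cube([1261, 892, 27]);
translate([80, 80, 0]) cylinder(h = 673, r = 33);
translate([1181, 80, 0]) cylinder(h = 673, r = 33);
translate([80, 812, 0]) cylinder(h = 673, r = 33);
translate([1181, 812, 0]) cylinder(h = 673, r = 33);
translate([0, 0, 700]) {
  cube([51, 46, 2467]);
  translate([407, 0, 0]) cube([51, 46, 2467]);
  translate([51, 0, 286]) cube([356, 46, 32]);
  translate([51, 0, 564]) cube([356, 46, 32]);
  translate([51, 0, 842]) cube([356, 46, 32]);
  translate([51, 0, 1120]) cube([356, 46, 32]);
  translate([51, 0, 1398]) cube([356, 46, 32]);
  translate([51, 0, 1676]) cube([356, 46, 32]);
  translate([51, 0, 1954]) cube([356, 46, 32]);
  translate([51, 0, 2232]) cube([356, 46, 32]);
}
translate([0, 1032, 0]) {
  cube([72, 131, 2131]);
  translate([958, 0, 0]) cube([72, 131, 2131]);
  translate([0, 0, 2131]) cube([1030, 131, 59]);
}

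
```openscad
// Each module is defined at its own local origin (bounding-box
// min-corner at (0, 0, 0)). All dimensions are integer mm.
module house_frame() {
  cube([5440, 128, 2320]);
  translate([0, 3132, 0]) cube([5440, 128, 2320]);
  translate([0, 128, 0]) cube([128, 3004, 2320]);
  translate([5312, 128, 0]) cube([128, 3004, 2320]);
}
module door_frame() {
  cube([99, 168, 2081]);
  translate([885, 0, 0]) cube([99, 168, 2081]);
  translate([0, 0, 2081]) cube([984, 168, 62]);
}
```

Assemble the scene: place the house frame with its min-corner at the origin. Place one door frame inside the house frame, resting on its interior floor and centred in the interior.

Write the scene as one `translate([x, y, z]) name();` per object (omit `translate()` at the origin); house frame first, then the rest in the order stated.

house_frame();
translate([2228, 1546, 0]) door_frame();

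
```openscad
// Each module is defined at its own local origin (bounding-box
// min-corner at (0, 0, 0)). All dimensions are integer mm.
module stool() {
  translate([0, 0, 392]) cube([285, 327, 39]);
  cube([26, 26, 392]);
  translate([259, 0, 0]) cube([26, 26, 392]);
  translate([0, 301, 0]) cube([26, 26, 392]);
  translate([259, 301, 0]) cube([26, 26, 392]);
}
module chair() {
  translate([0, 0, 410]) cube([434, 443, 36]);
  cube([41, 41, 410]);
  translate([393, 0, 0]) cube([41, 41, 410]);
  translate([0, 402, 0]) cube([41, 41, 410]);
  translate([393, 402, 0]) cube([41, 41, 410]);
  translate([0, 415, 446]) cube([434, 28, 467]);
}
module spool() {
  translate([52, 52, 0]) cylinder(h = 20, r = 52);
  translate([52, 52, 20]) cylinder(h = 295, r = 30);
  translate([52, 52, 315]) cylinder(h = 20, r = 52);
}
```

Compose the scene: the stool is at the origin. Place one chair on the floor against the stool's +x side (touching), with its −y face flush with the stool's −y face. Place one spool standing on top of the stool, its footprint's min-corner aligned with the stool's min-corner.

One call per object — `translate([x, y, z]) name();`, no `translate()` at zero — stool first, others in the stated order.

stool();
translate([285, 0, 0]) chair();
translate([0, 0, 431]) spool();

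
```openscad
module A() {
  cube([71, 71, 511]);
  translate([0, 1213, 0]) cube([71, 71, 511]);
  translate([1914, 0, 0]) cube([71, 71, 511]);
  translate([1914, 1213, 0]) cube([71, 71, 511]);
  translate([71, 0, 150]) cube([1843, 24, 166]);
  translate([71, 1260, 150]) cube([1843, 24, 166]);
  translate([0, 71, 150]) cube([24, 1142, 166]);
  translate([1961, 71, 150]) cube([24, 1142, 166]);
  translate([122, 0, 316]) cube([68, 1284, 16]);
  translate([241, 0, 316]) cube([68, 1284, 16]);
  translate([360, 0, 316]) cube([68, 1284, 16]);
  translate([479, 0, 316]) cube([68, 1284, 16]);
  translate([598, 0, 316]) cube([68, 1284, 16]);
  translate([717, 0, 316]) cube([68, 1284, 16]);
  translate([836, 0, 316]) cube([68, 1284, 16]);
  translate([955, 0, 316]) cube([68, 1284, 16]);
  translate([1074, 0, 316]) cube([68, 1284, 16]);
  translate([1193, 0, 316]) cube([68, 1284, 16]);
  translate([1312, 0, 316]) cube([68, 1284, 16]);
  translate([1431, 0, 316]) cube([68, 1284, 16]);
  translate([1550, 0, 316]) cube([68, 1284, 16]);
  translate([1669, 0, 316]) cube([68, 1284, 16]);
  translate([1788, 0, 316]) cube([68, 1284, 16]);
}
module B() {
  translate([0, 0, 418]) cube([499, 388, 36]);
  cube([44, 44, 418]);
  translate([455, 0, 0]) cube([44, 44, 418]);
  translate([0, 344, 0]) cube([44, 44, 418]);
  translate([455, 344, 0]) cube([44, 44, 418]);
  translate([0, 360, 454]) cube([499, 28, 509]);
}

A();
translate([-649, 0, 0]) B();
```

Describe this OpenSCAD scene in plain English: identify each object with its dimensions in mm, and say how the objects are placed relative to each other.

A is a bed frame 1985 mm long (x) by 1284 mm wide (y). Four 71×71 mm corner posts, 511 mm tall, at the corners of the footprint. Four rails of 24 mm thickness and 166 mm height run between adjacent posts with their undersides at z = 150 mm, their outer faces flush with the outside of the frame (the two x-running rails run between the posts' inner faces; the two y-running rails run between the posts' inner faces). 15 slats, each 68 mm wide (x) and 16 mm thick, lie across the top of the two x-running rails, running the full 1284 mm width of the frame in y; the slats are evenly spaced along x between the inner faces of the end posts with equal gaps (rounded down to the nearest mm) at the −x end and between each pair — any rounding remainder accumulates at the +x end.

B is a chair: 499×388 mm seat, 36 mm thick, top at z = 454 mm, on four 44 mm square corner legs flush with the seat edges. A 28 mm thick backrest slab spans the full seat width, extending 509 mm above the seat top, its back face flush with the seat's +y edge.

The chair is on the floor beside the bed frame on its −x side.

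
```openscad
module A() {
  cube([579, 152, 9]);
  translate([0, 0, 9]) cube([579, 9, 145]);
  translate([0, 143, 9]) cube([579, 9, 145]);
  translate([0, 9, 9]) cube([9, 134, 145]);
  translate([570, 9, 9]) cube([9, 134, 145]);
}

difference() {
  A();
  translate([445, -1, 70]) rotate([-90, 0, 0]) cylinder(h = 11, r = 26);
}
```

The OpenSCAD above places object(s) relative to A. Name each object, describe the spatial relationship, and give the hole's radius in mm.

A is an open box. The open box has a circular hole through its front wall. The hole's radius is 26 mm.

The subtracted cylinder has r = 26 mm.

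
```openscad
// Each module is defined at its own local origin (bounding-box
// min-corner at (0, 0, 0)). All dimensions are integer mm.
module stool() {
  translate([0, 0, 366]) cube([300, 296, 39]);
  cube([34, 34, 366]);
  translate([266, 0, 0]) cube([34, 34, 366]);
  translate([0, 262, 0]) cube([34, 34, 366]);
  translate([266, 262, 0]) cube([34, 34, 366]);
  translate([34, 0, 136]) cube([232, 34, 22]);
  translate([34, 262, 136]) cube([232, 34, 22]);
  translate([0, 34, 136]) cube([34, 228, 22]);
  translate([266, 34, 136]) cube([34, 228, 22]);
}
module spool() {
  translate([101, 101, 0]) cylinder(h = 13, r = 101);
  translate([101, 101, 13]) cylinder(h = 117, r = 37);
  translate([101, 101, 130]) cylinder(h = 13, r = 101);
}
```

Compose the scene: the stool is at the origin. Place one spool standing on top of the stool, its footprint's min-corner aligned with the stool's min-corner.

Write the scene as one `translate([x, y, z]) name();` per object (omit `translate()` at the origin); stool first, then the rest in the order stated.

stool();
translate([0, 0, 405]) spool();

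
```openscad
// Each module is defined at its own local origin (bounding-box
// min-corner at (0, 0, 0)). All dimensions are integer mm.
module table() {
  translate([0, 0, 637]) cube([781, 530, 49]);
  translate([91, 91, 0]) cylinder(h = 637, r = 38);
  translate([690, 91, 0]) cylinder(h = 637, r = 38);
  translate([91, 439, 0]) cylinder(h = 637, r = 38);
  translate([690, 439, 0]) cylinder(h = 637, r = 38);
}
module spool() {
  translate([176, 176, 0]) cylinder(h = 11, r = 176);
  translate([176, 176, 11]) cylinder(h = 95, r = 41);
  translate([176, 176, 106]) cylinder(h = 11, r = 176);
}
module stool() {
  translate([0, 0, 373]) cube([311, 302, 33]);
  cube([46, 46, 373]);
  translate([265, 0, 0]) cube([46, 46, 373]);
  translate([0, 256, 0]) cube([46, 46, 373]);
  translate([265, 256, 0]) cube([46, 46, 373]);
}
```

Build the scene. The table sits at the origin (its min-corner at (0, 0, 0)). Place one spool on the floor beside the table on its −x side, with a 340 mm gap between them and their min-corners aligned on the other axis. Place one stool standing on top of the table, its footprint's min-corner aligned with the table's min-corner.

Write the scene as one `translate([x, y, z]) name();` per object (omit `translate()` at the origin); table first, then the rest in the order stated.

table();
translate([-692, 0, 0]) spool();
translate([0, 0, 686]) stool();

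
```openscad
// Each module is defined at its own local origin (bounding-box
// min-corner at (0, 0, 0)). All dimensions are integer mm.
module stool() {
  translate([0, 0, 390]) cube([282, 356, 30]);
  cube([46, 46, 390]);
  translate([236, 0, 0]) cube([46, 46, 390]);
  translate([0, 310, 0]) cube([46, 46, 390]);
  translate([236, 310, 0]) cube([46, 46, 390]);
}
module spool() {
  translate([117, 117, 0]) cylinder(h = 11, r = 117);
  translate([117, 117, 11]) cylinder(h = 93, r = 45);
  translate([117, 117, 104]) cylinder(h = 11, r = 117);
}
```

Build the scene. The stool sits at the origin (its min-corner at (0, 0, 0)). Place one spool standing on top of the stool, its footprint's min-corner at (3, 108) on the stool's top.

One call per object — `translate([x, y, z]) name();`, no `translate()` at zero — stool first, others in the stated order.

stool();
translate([3, 108, 420]) spool();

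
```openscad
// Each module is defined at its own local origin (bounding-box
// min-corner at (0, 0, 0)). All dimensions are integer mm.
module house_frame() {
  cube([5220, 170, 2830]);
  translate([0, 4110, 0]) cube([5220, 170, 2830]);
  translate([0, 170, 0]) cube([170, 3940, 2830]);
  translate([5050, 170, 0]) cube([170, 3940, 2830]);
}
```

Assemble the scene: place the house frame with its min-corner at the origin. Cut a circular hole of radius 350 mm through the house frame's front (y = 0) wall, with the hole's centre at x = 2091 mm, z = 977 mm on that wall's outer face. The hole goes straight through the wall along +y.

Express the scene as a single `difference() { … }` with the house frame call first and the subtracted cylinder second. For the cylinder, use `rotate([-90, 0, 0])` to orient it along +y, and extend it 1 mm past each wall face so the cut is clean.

difference() {
  house_frame();
  translate([2091, -1, 977]) rotate([-90, 0, 0]) cylinder(h = 172, r = 350);
}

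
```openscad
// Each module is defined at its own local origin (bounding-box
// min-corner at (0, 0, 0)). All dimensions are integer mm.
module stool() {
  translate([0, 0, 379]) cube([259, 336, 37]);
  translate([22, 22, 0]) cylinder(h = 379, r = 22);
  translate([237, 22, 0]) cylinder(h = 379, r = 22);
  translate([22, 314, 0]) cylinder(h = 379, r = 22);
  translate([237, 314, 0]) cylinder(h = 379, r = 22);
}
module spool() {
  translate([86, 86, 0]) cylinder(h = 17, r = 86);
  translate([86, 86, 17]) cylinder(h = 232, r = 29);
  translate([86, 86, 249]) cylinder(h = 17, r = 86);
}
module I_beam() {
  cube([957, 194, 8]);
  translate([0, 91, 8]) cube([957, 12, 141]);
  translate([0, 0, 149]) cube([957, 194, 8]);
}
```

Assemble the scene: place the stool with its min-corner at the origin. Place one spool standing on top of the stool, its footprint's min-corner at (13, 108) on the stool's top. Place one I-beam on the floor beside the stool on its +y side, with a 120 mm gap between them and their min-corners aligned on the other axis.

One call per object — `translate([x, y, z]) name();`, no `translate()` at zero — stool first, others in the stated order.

stool();
translate([13, 108, 416]) spool();
translate([0, 456, 0]) I_beam();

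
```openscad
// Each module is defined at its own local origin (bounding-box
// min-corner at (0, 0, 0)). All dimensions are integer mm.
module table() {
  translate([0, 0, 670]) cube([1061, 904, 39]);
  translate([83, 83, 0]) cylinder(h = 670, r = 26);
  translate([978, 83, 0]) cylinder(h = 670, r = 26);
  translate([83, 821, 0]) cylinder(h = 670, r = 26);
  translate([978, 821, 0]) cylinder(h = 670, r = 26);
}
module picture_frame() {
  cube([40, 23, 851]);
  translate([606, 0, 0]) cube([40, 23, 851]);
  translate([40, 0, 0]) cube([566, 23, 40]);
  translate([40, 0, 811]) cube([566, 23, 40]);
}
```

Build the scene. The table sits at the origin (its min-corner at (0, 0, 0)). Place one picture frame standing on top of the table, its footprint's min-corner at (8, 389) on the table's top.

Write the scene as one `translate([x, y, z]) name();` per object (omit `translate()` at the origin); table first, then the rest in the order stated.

table();
translate([8, 389, 709]) picture_frame();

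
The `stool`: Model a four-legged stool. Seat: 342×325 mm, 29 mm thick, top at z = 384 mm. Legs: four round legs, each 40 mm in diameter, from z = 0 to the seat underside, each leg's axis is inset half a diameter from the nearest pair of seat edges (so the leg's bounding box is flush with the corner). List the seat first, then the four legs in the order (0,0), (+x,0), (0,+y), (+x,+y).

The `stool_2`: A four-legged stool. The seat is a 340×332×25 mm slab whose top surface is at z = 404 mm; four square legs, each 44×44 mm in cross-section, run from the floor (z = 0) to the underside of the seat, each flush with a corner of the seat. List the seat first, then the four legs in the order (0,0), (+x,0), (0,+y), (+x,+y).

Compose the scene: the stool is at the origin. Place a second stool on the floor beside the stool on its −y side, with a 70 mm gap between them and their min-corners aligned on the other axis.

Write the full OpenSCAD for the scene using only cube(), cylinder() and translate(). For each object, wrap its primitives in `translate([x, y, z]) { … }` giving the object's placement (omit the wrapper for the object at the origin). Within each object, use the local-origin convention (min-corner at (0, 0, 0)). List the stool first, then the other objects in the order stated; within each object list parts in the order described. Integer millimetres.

translate([0, 0, 355]) cube([342, 325, 29]);
translate([20, 20, 0]) cylinder(h = 355, r = 20);
translate([322, 20, 0]) cylinder(h = 355, r = 20);
translate([20, 305, 0]) cylinder(h = 355, r = 20);
translate([322, 305, 0]) cylinder(h = 355, r = 20);
translate([0, -402, 0]) {
  translate([0, 0, 379]) cube([340, 332, 25]);
  cube([44, 44, 379]);
  translate([296, 0, 0]) cube([44, 44, 379]);
  translate([0, 288, 0]) cube([44, 44, 379]);
  translate([296, 288, 0]) cube([44, 44, 379]);
}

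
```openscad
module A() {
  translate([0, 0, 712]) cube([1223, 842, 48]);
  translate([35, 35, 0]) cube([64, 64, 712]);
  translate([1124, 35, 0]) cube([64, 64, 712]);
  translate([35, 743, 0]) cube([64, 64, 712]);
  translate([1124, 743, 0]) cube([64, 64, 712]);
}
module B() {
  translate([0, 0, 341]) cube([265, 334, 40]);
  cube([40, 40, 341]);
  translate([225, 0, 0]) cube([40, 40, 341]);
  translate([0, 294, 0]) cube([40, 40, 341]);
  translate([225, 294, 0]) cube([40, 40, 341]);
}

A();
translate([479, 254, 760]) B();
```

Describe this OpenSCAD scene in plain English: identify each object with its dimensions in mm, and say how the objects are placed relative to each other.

A is a rectangular dining table. The top is 1223×842×48 mm with its upper surface at z = 760 mm. It stands on four 64×64 mm square legs, each inset 35 mm from the nearest pair of top edges, running from the floor to the underside of the top.

B is a four-legged stool. The seat is 265×334 mm, 40 mm thick, top at z = 381 mm. It stands on four square legs, each 40×40 mm in cross-section, from z = 0 to the seat underside, each flush with a corner of the seat.

The stool is on top of the table, centred.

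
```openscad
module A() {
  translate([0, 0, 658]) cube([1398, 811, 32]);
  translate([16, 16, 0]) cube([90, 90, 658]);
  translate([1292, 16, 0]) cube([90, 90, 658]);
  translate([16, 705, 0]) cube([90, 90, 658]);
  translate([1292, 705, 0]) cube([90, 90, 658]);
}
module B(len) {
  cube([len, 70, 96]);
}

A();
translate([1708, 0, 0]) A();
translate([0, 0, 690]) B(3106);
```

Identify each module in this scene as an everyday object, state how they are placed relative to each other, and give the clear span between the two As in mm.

A is a table. B is a beam. A beam spans the tops of two tables. The clear span between the two tables is 310 mm.

Second table starts at x = 1708; first ends at x = 1398; clear span = 1708 − 1398 = 310 mm.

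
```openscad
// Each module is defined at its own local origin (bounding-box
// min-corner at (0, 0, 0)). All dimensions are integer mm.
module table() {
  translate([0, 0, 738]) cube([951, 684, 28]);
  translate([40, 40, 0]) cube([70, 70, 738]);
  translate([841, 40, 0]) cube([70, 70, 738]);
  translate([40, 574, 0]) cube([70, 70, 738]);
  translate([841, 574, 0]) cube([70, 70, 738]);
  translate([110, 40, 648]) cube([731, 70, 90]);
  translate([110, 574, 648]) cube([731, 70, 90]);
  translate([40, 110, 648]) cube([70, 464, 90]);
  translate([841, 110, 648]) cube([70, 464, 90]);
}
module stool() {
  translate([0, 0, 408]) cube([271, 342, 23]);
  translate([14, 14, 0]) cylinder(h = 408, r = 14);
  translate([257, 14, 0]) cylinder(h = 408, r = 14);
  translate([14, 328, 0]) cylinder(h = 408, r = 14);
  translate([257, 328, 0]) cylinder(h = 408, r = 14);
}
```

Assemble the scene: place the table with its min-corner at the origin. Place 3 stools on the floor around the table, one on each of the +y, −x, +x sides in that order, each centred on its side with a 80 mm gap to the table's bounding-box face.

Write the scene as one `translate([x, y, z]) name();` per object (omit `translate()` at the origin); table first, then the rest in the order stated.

table();
translate([340, 764, 0]) stool();
translate([-351, 171, 0]) stool();
translate([1031, 171, 0]) stool();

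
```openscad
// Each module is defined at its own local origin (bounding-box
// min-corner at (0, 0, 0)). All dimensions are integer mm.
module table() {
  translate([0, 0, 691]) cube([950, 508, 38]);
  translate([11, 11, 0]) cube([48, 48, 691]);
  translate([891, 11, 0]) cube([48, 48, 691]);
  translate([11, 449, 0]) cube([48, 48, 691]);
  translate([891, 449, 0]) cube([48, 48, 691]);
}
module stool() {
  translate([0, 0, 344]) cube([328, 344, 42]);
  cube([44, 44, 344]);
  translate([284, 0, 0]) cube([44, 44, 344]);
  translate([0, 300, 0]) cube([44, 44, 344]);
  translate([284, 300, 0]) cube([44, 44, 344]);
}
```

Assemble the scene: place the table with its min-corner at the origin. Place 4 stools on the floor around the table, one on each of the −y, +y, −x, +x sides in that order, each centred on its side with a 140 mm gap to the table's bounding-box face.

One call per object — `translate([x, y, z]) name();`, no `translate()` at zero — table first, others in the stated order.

table();
translate([311, -484, 0]) stool();
translate([311, 648, 0]) stool();
translate([-468, 82, 0]) stool();
translate([1090, 82, 0]) stool();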